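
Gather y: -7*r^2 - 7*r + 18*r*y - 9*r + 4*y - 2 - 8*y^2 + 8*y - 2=-7*r^2 - 16*r - 8*y^2 + y*(18*r + 12) - 4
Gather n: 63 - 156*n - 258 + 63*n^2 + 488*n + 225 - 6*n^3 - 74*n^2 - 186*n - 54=-6*n^3 - 11*n^2 + 146*n - 24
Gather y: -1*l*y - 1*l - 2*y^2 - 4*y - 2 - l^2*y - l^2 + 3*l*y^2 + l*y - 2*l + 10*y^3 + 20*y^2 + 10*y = -l^2 - 3*l + 10*y^3 + y^2*(3*l + 18) + y*(6 - l^2) - 2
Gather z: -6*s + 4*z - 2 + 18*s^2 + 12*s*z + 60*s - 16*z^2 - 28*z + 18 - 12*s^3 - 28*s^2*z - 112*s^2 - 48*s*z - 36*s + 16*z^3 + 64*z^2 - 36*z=-12*s^3 - 94*s^2 + 18*s + 16*z^3 + 48*z^2 + z*(-28*s^2 - 36*s - 60) + 16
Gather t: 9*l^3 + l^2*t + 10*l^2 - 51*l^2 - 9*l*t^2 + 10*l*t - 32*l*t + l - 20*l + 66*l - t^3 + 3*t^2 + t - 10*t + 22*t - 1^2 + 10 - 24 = 9*l^3 - 41*l^2 + 47*l - t^3 + t^2*(3 - 9*l) + t*(l^2 - 22*l + 13) - 15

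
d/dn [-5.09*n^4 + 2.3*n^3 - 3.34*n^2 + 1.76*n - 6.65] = -20.36*n^3 + 6.9*n^2 - 6.68*n + 1.76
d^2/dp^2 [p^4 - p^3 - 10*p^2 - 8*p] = 12*p^2 - 6*p - 20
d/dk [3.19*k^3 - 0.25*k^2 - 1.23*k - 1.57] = 9.57*k^2 - 0.5*k - 1.23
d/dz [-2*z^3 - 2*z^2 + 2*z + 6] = -6*z^2 - 4*z + 2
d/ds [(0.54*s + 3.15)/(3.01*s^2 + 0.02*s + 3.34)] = (-1.6254*s^2 - 18.963*s + 1.7406)/(9.0601*s^4 + 0.1204*s^3 + 20.1072*s^2 + 0.1336*s + 11.1556)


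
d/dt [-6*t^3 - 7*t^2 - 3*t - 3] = -18*t^2 - 14*t - 3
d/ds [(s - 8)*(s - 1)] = 2*s - 9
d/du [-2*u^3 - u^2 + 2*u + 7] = -6*u^2 - 2*u + 2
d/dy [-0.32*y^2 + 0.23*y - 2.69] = 0.23 - 0.64*y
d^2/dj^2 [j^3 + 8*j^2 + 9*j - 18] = 6*j + 16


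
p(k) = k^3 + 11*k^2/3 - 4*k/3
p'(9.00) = 307.67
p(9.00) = 1014.00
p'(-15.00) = 563.67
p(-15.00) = -2530.00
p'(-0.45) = -4.03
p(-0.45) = 1.25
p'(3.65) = 65.40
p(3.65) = 92.61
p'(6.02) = 151.53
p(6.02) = 343.02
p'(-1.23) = -5.81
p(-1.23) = 5.33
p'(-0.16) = -2.43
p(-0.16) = 0.30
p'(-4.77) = 31.95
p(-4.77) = -18.74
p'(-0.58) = -4.58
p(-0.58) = 1.81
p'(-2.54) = -0.61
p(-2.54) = 10.66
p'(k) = 3*k^2 + 22*k/3 - 4/3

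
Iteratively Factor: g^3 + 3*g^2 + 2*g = (g + 1)*(g^2 + 2*g) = g*(g + 1)*(g + 2)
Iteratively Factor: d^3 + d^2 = (d)*(d^2 + d) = d*(d + 1)*(d)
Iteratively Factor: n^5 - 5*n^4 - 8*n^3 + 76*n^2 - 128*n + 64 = (n - 2)*(n^4 - 3*n^3 - 14*n^2 + 48*n - 32) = (n - 2)*(n + 4)*(n^3 - 7*n^2 + 14*n - 8) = (n - 4)*(n - 2)*(n + 4)*(n^2 - 3*n + 2) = (n - 4)*(n - 2)*(n - 1)*(n + 4)*(n - 2)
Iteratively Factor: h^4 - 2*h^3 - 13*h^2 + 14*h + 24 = (h + 3)*(h^3 - 5*h^2 + 2*h + 8) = (h - 2)*(h + 3)*(h^2 - 3*h - 4) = (h - 2)*(h + 1)*(h + 3)*(h - 4)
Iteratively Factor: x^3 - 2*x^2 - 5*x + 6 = (x + 2)*(x^2 - 4*x + 3) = (x - 1)*(x + 2)*(x - 3)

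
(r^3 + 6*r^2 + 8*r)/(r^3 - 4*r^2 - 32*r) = (r + 2)/(r - 8)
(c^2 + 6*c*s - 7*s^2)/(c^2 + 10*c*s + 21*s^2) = (c - s)/(c + 3*s)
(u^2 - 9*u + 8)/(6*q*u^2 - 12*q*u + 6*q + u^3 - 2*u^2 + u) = (u - 8)/(6*q*u - 6*q + u^2 - u)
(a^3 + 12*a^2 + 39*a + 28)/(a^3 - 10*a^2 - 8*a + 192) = (a^2 + 8*a + 7)/(a^2 - 14*a + 48)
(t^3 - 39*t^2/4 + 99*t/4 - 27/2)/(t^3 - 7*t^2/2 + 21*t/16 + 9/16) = 4*(t - 6)/(4*t + 1)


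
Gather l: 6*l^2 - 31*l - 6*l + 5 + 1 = 6*l^2 - 37*l + 6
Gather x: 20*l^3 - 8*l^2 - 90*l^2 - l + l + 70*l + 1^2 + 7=20*l^3 - 98*l^2 + 70*l + 8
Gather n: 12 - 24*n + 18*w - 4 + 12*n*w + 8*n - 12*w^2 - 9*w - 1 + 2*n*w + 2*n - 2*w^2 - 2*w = n*(14*w - 14) - 14*w^2 + 7*w + 7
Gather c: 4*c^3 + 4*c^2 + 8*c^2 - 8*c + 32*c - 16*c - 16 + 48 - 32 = 4*c^3 + 12*c^2 + 8*c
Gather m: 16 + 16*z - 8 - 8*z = 8*z + 8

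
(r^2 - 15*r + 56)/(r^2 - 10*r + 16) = (r - 7)/(r - 2)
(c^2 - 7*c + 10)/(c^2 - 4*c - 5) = (c - 2)/(c + 1)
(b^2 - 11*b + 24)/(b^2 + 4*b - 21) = (b - 8)/(b + 7)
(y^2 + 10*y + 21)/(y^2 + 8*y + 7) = (y + 3)/(y + 1)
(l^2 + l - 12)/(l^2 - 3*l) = (l + 4)/l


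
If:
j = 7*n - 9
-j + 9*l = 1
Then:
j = 7*n - 9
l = 7*n/9 - 8/9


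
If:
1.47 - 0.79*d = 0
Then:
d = 1.86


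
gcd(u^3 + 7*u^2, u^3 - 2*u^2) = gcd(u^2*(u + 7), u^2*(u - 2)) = u^2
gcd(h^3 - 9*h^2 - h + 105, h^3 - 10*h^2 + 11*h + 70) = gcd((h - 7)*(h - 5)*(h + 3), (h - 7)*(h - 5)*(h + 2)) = h^2 - 12*h + 35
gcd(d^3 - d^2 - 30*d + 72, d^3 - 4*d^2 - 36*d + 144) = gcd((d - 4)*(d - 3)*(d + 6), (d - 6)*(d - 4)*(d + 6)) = d^2 + 2*d - 24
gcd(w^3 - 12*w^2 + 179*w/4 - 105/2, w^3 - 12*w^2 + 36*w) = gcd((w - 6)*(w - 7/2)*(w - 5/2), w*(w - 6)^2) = w - 6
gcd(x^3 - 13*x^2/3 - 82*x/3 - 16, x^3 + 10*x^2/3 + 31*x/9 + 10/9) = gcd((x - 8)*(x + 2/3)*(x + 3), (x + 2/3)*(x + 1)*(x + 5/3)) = x + 2/3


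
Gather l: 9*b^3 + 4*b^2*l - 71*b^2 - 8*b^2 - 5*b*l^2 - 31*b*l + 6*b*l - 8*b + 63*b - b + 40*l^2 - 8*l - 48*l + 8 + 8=9*b^3 - 79*b^2 + 54*b + l^2*(40 - 5*b) + l*(4*b^2 - 25*b - 56) + 16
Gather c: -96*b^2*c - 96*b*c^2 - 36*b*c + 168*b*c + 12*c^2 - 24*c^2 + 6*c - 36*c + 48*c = c^2*(-96*b - 12) + c*(-96*b^2 + 132*b + 18)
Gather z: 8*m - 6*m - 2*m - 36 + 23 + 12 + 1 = 0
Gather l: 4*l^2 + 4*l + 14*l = 4*l^2 + 18*l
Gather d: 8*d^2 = 8*d^2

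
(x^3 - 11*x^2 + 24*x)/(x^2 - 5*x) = (x^2 - 11*x + 24)/(x - 5)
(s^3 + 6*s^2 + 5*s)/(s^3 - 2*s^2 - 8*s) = (s^2 + 6*s + 5)/(s^2 - 2*s - 8)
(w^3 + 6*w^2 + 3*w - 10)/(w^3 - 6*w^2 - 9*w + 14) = (w + 5)/(w - 7)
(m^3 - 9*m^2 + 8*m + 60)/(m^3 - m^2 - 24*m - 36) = (m - 5)/(m + 3)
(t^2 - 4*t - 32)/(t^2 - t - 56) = (t + 4)/(t + 7)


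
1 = 1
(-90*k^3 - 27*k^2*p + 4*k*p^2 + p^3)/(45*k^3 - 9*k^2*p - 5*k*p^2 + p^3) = (6*k + p)/(-3*k + p)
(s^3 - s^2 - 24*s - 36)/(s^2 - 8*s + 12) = (s^2 + 5*s + 6)/(s - 2)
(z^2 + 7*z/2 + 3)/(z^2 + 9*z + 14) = (z + 3/2)/(z + 7)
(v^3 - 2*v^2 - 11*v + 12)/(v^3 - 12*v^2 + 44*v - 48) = (v^2 + 2*v - 3)/(v^2 - 8*v + 12)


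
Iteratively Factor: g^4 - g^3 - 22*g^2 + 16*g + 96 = (g + 2)*(g^3 - 3*g^2 - 16*g + 48) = (g + 2)*(g + 4)*(g^2 - 7*g + 12) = (g - 3)*(g + 2)*(g + 4)*(g - 4)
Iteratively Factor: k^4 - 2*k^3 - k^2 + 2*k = (k - 1)*(k^3 - k^2 - 2*k) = (k - 2)*(k - 1)*(k^2 + k) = k*(k - 2)*(k - 1)*(k + 1)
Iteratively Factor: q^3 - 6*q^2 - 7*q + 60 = (q - 4)*(q^2 - 2*q - 15) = (q - 4)*(q + 3)*(q - 5)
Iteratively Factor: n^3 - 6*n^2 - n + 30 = (n - 5)*(n^2 - n - 6) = (n - 5)*(n + 2)*(n - 3)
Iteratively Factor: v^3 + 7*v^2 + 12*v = (v + 3)*(v^2 + 4*v) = v*(v + 3)*(v + 4)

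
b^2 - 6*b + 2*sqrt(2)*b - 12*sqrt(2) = (b - 6)*(b + 2*sqrt(2))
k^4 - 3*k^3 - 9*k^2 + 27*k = k*(k - 3)^2*(k + 3)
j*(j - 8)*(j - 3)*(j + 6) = j^4 - 5*j^3 - 42*j^2 + 144*j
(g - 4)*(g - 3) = g^2 - 7*g + 12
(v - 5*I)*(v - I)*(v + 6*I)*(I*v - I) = I*v^4 - I*v^3 + 31*I*v^2 + 30*v - 31*I*v - 30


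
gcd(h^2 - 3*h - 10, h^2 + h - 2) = h + 2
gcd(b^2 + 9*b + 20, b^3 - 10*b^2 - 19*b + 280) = b + 5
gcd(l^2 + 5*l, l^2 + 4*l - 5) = l + 5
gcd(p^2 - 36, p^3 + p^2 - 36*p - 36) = p^2 - 36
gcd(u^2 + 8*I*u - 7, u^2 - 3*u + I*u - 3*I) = u + I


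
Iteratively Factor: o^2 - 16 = (o + 4)*(o - 4)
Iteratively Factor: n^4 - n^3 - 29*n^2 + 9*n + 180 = (n + 4)*(n^3 - 5*n^2 - 9*n + 45) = (n - 5)*(n + 4)*(n^2 - 9) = (n - 5)*(n + 3)*(n + 4)*(n - 3)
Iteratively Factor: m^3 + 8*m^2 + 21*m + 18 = (m + 2)*(m^2 + 6*m + 9) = (m + 2)*(m + 3)*(m + 3)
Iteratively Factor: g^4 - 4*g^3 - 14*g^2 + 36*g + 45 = (g - 3)*(g^3 - g^2 - 17*g - 15) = (g - 3)*(g + 1)*(g^2 - 2*g - 15) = (g - 5)*(g - 3)*(g + 1)*(g + 3)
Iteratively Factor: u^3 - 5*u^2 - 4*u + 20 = (u + 2)*(u^2 - 7*u + 10) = (u - 2)*(u + 2)*(u - 5)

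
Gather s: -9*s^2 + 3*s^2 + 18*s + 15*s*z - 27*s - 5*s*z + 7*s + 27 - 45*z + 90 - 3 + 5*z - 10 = -6*s^2 + s*(10*z - 2) - 40*z + 104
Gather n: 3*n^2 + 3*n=3*n^2 + 3*n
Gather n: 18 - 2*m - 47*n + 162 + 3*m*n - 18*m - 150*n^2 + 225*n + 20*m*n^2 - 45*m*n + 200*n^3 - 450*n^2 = -20*m + 200*n^3 + n^2*(20*m - 600) + n*(178 - 42*m) + 180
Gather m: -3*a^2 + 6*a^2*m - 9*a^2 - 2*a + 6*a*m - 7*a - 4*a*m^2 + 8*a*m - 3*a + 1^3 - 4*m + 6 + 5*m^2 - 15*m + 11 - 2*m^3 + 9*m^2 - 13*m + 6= -12*a^2 - 12*a - 2*m^3 + m^2*(14 - 4*a) + m*(6*a^2 + 14*a - 32) + 24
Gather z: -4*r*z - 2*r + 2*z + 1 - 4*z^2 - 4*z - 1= -2*r - 4*z^2 + z*(-4*r - 2)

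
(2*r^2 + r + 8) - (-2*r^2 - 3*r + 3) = 4*r^2 + 4*r + 5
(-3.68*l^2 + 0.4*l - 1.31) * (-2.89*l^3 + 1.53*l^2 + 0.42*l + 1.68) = 10.6352*l^5 - 6.7864*l^4 + 2.8523*l^3 - 8.0187*l^2 + 0.1218*l - 2.2008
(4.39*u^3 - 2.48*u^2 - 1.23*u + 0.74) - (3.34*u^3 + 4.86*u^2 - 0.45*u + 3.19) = 1.05*u^3 - 7.34*u^2 - 0.78*u - 2.45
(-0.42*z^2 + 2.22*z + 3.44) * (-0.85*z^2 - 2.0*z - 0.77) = 0.357*z^4 - 1.047*z^3 - 7.0406*z^2 - 8.5894*z - 2.6488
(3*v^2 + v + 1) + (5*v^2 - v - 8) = 8*v^2 - 7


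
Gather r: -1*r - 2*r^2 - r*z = -2*r^2 + r*(-z - 1)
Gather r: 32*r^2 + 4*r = 32*r^2 + 4*r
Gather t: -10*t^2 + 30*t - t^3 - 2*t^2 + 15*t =-t^3 - 12*t^2 + 45*t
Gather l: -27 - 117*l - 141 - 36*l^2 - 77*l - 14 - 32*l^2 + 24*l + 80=-68*l^2 - 170*l - 102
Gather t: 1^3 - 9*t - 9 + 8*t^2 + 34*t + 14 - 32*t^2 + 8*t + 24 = -24*t^2 + 33*t + 30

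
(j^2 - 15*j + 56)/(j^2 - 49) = (j - 8)/(j + 7)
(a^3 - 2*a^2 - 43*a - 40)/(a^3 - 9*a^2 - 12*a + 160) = (a^2 + 6*a + 5)/(a^2 - a - 20)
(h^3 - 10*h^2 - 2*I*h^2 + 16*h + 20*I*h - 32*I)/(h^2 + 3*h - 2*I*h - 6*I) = (h^2 - 10*h + 16)/(h + 3)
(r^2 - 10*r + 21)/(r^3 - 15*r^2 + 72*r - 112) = (r - 3)/(r^2 - 8*r + 16)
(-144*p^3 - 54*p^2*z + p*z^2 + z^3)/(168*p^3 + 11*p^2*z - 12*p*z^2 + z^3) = (6*p + z)/(-7*p + z)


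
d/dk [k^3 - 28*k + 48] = 3*k^2 - 28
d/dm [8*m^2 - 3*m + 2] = 16*m - 3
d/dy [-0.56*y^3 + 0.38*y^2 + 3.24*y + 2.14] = -1.68*y^2 + 0.76*y + 3.24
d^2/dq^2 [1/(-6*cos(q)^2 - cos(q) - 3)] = (144*sin(q)^4 - sin(q)^2 - 51*cos(q)/2 + 9*cos(3*q)/2 - 109)/(-6*sin(q)^2 + cos(q) + 9)^3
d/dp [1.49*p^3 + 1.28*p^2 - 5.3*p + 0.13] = 4.47*p^2 + 2.56*p - 5.3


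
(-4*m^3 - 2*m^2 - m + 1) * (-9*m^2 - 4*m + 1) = 36*m^5 + 34*m^4 + 13*m^3 - 7*m^2 - 5*m + 1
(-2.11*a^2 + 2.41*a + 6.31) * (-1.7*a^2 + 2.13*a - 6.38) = 3.587*a^4 - 8.5913*a^3 + 7.8681*a^2 - 1.9355*a - 40.2578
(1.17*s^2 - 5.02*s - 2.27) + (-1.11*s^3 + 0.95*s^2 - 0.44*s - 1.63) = -1.11*s^3 + 2.12*s^2 - 5.46*s - 3.9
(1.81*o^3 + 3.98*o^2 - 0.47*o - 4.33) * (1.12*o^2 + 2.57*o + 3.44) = 2.0272*o^5 + 9.1093*o^4 + 15.9286*o^3 + 7.6337*o^2 - 12.7449*o - 14.8952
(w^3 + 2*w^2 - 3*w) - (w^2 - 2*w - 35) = w^3 + w^2 - w + 35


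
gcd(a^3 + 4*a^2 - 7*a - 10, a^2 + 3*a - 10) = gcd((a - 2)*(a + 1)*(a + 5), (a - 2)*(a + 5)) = a^2 + 3*a - 10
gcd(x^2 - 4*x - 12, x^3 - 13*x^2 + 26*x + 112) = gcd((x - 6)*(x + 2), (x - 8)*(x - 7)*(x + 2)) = x + 2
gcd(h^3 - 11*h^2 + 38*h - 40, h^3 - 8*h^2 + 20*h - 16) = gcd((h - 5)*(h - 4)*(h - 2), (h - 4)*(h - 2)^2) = h^2 - 6*h + 8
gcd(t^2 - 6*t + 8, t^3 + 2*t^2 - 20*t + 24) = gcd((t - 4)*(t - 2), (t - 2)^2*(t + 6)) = t - 2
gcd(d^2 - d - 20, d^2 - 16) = d + 4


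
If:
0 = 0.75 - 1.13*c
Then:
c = 0.66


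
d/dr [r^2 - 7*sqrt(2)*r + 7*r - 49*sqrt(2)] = 2*r - 7*sqrt(2) + 7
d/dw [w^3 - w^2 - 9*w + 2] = 3*w^2 - 2*w - 9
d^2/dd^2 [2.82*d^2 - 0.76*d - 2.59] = 5.64000000000000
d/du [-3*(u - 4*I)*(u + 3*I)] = -6*u + 3*I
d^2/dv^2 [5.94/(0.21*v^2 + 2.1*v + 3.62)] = (-0.523908*v^2 - 5.23908*v + 5.94*(0.42*v + 2.1)*(0.84*v + 4.2) - 9.031176)/(0.21*v^2 + 2.1*v + 3.62)^3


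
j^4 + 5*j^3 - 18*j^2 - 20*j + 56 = (j - 2)^2*(j + 2)*(j + 7)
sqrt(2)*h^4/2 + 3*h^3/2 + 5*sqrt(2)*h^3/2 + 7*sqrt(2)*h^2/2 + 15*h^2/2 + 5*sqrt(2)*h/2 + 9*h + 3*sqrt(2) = (h + 2)*(h + 3)*(h + sqrt(2))*(sqrt(2)*h/2 + 1/2)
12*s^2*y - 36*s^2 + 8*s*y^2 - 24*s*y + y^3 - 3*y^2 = (2*s + y)*(6*s + y)*(y - 3)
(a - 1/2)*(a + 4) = a^2 + 7*a/2 - 2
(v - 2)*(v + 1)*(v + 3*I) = v^3 - v^2 + 3*I*v^2 - 2*v - 3*I*v - 6*I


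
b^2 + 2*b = b*(b + 2)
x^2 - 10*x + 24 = (x - 6)*(x - 4)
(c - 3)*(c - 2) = c^2 - 5*c + 6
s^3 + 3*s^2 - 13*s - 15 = (s - 3)*(s + 1)*(s + 5)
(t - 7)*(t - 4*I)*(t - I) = t^3 - 7*t^2 - 5*I*t^2 - 4*t + 35*I*t + 28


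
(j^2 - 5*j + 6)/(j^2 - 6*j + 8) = (j - 3)/(j - 4)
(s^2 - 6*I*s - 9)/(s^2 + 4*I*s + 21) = (s - 3*I)/(s + 7*I)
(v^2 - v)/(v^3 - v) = 1/(v + 1)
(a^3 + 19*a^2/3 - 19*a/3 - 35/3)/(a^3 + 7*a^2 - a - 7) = (a - 5/3)/(a - 1)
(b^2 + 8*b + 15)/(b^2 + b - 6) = (b + 5)/(b - 2)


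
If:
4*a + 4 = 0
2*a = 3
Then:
No Solution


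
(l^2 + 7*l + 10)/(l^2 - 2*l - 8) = (l + 5)/(l - 4)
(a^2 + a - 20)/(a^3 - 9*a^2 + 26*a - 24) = (a + 5)/(a^2 - 5*a + 6)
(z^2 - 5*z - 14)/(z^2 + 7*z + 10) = (z - 7)/(z + 5)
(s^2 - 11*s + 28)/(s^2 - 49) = (s - 4)/(s + 7)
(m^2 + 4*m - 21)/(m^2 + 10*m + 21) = (m - 3)/(m + 3)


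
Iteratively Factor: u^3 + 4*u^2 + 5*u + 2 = (u + 1)*(u^2 + 3*u + 2) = (u + 1)^2*(u + 2)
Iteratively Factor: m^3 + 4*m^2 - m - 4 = (m - 1)*(m^2 + 5*m + 4) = (m - 1)*(m + 4)*(m + 1)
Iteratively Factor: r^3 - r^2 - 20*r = (r)*(r^2 - r - 20) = r*(r + 4)*(r - 5)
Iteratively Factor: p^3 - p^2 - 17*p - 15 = (p + 3)*(p^2 - 4*p - 5) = (p - 5)*(p + 3)*(p + 1)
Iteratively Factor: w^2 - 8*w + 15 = (w - 3)*(w - 5)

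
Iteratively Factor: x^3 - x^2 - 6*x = (x - 3)*(x^2 + 2*x) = (x - 3)*(x + 2)*(x)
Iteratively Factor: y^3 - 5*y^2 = (y)*(y^2 - 5*y) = y*(y - 5)*(y)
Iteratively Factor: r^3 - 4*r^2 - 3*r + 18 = (r - 3)*(r^2 - r - 6) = (r - 3)*(r + 2)*(r - 3)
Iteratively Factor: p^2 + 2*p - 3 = (p - 1)*(p + 3)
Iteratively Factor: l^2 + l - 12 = (l - 3)*(l + 4)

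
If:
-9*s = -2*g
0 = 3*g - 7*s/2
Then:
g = 0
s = 0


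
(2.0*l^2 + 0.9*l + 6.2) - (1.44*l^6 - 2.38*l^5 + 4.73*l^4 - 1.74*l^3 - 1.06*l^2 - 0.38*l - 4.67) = -1.44*l^6 + 2.38*l^5 - 4.73*l^4 + 1.74*l^3 + 3.06*l^2 + 1.28*l + 10.87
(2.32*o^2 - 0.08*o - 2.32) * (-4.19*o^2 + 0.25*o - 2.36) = -9.7208*o^4 + 0.9152*o^3 + 4.2256*o^2 - 0.3912*o + 5.4752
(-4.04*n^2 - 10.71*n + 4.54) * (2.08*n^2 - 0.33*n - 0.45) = -8.4032*n^4 - 20.9436*n^3 + 14.7955*n^2 + 3.3213*n - 2.043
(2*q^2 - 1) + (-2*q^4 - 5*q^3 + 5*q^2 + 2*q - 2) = -2*q^4 - 5*q^3 + 7*q^2 + 2*q - 3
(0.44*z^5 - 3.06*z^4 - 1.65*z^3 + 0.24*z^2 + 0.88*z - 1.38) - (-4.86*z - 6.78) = 0.44*z^5 - 3.06*z^4 - 1.65*z^3 + 0.24*z^2 + 5.74*z + 5.4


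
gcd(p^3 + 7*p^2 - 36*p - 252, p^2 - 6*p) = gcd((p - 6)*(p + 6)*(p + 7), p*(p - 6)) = p - 6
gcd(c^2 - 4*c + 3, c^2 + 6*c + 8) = 1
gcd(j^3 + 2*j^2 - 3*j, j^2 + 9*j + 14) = 1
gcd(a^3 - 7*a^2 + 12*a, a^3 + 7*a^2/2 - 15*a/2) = a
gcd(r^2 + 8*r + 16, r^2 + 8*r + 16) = r^2 + 8*r + 16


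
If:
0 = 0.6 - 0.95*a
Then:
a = 0.63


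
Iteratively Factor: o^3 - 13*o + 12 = (o - 3)*(o^2 + 3*o - 4) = (o - 3)*(o - 1)*(o + 4)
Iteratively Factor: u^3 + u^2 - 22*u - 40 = (u + 4)*(u^2 - 3*u - 10) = (u + 2)*(u + 4)*(u - 5)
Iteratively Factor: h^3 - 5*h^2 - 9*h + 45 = (h - 3)*(h^2 - 2*h - 15) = (h - 5)*(h - 3)*(h + 3)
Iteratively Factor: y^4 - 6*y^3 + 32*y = (y - 4)*(y^3 - 2*y^2 - 8*y) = (y - 4)*(y + 2)*(y^2 - 4*y) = y*(y - 4)*(y + 2)*(y - 4)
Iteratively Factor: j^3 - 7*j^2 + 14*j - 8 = (j - 2)*(j^2 - 5*j + 4) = (j - 2)*(j - 1)*(j - 4)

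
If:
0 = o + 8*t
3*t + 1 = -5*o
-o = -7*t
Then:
No Solution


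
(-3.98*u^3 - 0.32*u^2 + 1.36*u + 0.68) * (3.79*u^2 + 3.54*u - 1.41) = -15.0842*u^5 - 15.302*u^4 + 9.6334*u^3 + 7.8428*u^2 + 0.4896*u - 0.9588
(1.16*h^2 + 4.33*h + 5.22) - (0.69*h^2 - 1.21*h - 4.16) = 0.47*h^2 + 5.54*h + 9.38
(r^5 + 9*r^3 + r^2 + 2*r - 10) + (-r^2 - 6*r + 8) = r^5 + 9*r^3 - 4*r - 2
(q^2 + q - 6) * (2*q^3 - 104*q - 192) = 2*q^5 + 2*q^4 - 116*q^3 - 296*q^2 + 432*q + 1152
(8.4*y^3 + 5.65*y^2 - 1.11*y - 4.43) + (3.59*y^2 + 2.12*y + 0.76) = 8.4*y^3 + 9.24*y^2 + 1.01*y - 3.67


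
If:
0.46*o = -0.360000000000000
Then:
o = -0.78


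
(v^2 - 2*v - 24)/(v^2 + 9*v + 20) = (v - 6)/(v + 5)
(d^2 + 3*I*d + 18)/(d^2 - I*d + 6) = (d + 6*I)/(d + 2*I)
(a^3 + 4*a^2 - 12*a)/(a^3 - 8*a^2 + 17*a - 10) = a*(a + 6)/(a^2 - 6*a + 5)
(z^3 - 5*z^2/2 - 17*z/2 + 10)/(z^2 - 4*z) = z + 3/2 - 5/(2*z)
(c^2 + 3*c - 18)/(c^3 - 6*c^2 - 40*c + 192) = (c - 3)/(c^2 - 12*c + 32)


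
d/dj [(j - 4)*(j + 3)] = 2*j - 1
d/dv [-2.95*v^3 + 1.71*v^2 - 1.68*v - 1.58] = -8.85*v^2 + 3.42*v - 1.68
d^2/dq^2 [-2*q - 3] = 0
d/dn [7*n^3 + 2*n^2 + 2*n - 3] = 21*n^2 + 4*n + 2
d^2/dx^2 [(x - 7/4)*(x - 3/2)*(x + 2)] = 6*x - 5/2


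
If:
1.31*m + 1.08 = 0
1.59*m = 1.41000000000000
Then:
No Solution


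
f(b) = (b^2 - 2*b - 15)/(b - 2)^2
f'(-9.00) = -0.04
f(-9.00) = 0.69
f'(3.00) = 28.00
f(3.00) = -12.00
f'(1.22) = -66.50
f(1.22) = -26.22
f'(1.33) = -104.20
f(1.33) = -35.40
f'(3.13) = 19.23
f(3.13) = -8.98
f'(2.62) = 120.67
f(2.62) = -34.80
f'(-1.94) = -0.62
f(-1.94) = -0.47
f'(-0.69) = -1.82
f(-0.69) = -1.82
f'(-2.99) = -0.32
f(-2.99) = -0.00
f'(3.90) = 3.82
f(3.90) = -2.10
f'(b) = (2*b - 2)/(b - 2)^2 - 2*(b^2 - 2*b - 15)/(b - 2)^3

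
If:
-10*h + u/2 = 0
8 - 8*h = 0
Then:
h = 1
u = 20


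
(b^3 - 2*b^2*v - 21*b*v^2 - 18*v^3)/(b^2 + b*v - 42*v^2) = (b^2 + 4*b*v + 3*v^2)/(b + 7*v)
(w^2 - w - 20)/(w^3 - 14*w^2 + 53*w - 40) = (w + 4)/(w^2 - 9*w + 8)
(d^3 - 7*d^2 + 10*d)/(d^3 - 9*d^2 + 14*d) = (d - 5)/(d - 7)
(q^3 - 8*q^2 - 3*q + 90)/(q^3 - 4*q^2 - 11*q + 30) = (q - 6)/(q - 2)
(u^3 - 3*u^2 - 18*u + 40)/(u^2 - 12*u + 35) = (u^2 + 2*u - 8)/(u - 7)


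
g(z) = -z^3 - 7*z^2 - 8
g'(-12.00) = -264.00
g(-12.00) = 712.00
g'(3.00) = -69.00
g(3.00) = -98.00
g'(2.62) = -57.27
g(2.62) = -74.04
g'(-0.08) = 1.10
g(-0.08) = -8.04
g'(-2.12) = 16.20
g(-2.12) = -29.93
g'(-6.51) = -36.00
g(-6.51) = -28.77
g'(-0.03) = 0.42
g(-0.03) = -8.01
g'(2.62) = -57.27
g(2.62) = -74.04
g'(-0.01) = 0.14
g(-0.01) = -8.00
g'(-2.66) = 16.01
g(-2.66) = -38.71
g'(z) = -3*z^2 - 14*z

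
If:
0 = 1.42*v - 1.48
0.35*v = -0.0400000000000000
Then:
No Solution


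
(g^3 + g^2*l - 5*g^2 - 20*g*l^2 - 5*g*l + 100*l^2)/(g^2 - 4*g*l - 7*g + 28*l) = (g^2 + 5*g*l - 5*g - 25*l)/(g - 7)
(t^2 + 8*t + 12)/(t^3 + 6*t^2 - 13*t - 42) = (t + 6)/(t^2 + 4*t - 21)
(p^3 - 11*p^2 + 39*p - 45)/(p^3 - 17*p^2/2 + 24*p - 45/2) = 2*(p - 5)/(2*p - 5)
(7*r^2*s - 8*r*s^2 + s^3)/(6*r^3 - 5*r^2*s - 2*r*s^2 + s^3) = s*(7*r - s)/(6*r^2 + r*s - s^2)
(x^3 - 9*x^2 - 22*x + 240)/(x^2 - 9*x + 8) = (x^2 - x - 30)/(x - 1)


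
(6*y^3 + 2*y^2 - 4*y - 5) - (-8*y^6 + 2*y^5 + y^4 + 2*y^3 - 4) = 8*y^6 - 2*y^5 - y^4 + 4*y^3 + 2*y^2 - 4*y - 1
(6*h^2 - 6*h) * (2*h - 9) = 12*h^3 - 66*h^2 + 54*h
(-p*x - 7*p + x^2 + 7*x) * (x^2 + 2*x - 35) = -p*x^3 - 9*p*x^2 + 21*p*x + 245*p + x^4 + 9*x^3 - 21*x^2 - 245*x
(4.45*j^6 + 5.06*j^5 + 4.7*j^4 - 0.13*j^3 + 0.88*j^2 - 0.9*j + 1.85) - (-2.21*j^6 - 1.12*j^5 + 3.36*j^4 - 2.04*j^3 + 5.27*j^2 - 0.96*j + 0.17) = 6.66*j^6 + 6.18*j^5 + 1.34*j^4 + 1.91*j^3 - 4.39*j^2 + 0.0599999999999999*j + 1.68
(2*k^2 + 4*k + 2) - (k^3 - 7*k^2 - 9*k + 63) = -k^3 + 9*k^2 + 13*k - 61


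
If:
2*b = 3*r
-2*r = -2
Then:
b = 3/2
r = 1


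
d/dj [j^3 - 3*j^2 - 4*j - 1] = 3*j^2 - 6*j - 4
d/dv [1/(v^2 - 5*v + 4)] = (5 - 2*v)/(v^2 - 5*v + 4)^2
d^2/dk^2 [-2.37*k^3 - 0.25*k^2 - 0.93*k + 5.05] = -14.22*k - 0.5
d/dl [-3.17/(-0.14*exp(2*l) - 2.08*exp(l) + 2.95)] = (-0.8876*exp(l) - 6.5936)*exp(l)/(0.14*exp(2*l) + 2.08*exp(l) - 2.95)^2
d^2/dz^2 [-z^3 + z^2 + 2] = 2 - 6*z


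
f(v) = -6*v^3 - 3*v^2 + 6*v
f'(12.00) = -2658.00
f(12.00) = -10728.00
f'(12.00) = -2658.00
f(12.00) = -10728.00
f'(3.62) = -251.60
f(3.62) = -302.22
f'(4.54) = -392.25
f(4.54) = -596.05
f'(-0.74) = 0.58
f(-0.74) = -3.65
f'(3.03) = -177.44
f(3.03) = -176.27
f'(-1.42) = -21.78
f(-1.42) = 2.61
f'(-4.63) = -352.08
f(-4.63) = 503.43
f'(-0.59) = 3.27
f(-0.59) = -3.35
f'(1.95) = -74.14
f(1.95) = -44.20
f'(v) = -18*v^2 - 6*v + 6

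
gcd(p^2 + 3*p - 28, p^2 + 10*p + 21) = p + 7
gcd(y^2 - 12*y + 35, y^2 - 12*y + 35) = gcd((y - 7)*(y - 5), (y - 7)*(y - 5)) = y^2 - 12*y + 35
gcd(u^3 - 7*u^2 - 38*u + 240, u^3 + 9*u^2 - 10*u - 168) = u + 6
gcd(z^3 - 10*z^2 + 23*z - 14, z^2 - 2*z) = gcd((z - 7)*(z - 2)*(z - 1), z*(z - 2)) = z - 2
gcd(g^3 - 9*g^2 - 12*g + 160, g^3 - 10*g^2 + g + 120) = g^2 - 13*g + 40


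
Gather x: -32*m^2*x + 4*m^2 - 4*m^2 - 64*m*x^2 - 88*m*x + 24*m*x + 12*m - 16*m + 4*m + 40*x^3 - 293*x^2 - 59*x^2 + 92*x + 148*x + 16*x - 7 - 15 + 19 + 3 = 40*x^3 + x^2*(-64*m - 352) + x*(-32*m^2 - 64*m + 256)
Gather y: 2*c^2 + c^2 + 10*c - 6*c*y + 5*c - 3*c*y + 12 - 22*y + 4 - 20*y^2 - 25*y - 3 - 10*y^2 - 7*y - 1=3*c^2 + 15*c - 30*y^2 + y*(-9*c - 54) + 12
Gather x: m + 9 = m + 9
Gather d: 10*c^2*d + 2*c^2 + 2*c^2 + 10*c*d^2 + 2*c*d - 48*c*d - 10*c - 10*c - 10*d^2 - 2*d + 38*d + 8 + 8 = 4*c^2 - 20*c + d^2*(10*c - 10) + d*(10*c^2 - 46*c + 36) + 16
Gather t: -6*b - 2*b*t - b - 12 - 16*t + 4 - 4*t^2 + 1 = -7*b - 4*t^2 + t*(-2*b - 16) - 7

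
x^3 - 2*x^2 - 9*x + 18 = (x - 3)*(x - 2)*(x + 3)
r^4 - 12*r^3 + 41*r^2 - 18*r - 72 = (r - 6)*(r - 4)*(r - 3)*(r + 1)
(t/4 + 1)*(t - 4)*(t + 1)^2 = t^4/4 + t^3/2 - 15*t^2/4 - 8*t - 4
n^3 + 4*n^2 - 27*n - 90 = (n - 5)*(n + 3)*(n + 6)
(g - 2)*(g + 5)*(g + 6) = g^3 + 9*g^2 + 8*g - 60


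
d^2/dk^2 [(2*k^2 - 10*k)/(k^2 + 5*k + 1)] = 4*(-10*k^3 - 3*k^2 + 15*k + 26)/(k^6 + 15*k^5 + 78*k^4 + 155*k^3 + 78*k^2 + 15*k + 1)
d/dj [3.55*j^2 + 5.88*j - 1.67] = 7.1*j + 5.88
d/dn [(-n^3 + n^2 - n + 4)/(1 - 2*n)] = (4*n^3 - 5*n^2 + 2*n + 7)/(4*n^2 - 4*n + 1)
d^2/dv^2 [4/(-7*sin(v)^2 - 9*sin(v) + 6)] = 4*(196*sin(v)^4 + 189*sin(v)^3 - 45*sin(v)^2 - 324*sin(v) - 246)/(7*sin(v)^2 + 9*sin(v) - 6)^3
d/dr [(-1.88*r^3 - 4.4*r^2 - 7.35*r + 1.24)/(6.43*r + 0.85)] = (-24.1768*r^3 - 33.086*r^2 - 7.48*r - 14.2207)/(41.3449*r^2 + 10.931*r + 0.7225)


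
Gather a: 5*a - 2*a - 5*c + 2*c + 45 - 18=3*a - 3*c + 27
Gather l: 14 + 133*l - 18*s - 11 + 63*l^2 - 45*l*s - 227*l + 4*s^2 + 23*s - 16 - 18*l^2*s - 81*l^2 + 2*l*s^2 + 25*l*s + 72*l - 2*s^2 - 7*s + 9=l^2*(-18*s - 18) + l*(2*s^2 - 20*s - 22) + 2*s^2 - 2*s - 4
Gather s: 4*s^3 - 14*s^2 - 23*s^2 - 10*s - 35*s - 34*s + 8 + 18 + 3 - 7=4*s^3 - 37*s^2 - 79*s + 22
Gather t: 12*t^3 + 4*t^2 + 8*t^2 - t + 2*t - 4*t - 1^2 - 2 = 12*t^3 + 12*t^2 - 3*t - 3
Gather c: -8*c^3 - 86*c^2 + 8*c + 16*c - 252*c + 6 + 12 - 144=-8*c^3 - 86*c^2 - 228*c - 126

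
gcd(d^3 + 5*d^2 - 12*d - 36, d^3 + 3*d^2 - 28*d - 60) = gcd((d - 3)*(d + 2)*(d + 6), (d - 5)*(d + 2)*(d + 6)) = d^2 + 8*d + 12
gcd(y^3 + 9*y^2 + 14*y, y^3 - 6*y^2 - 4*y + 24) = y + 2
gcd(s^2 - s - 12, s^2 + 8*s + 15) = s + 3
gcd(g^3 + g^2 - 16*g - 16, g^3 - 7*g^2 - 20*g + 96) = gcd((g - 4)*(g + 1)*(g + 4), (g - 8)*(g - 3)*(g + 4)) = g + 4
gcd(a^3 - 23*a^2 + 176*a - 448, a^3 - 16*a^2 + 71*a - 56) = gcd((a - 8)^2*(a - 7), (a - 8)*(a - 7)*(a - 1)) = a^2 - 15*a + 56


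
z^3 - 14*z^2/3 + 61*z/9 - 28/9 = (z - 7/3)*(z - 4/3)*(z - 1)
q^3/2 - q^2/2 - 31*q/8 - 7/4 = (q/2 + 1)*(q - 7/2)*(q + 1/2)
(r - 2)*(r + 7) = r^2 + 5*r - 14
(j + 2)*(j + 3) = j^2 + 5*j + 6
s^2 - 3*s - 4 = (s - 4)*(s + 1)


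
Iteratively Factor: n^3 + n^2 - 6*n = (n)*(n^2 + n - 6) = n*(n - 2)*(n + 3)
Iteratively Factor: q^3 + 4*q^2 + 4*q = (q)*(q^2 + 4*q + 4) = q*(q + 2)*(q + 2)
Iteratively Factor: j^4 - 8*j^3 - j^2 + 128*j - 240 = (j - 3)*(j^3 - 5*j^2 - 16*j + 80) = (j - 5)*(j - 3)*(j^2 - 16) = (j - 5)*(j - 4)*(j - 3)*(j + 4)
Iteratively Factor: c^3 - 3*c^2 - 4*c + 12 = (c - 2)*(c^2 - c - 6) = (c - 2)*(c + 2)*(c - 3)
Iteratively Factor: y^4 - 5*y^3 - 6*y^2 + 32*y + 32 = (y - 4)*(y^3 - y^2 - 10*y - 8) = (y - 4)*(y + 1)*(y^2 - 2*y - 8) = (y - 4)*(y + 1)*(y + 2)*(y - 4)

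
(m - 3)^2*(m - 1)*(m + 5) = m^4 - 2*m^3 - 20*m^2 + 66*m - 45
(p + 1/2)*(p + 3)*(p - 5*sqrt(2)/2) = p^3 - 5*sqrt(2)*p^2/2 + 7*p^2/2 - 35*sqrt(2)*p/4 + 3*p/2 - 15*sqrt(2)/4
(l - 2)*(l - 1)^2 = l^3 - 4*l^2 + 5*l - 2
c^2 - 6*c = c*(c - 6)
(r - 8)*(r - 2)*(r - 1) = r^3 - 11*r^2 + 26*r - 16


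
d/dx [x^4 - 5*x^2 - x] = 4*x^3 - 10*x - 1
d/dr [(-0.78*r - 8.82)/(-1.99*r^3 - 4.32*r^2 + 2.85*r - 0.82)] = (-3.1044*r^3 - 56.025*r^2 - 76.2048*r + 25.7766)/(3.9601*r^6 + 17.1936*r^5 + 7.3194*r^4 - 21.3604*r^3 + 15.2073*r^2 - 4.674*r + 0.6724)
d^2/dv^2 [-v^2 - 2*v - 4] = -2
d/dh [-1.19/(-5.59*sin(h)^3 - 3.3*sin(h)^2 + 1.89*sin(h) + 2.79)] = (-19.9563*sin(h)^2 - 7.854*sin(h) + 2.2491)*cos(h)/(5.59*sin(h)^3 + 3.3*sin(h)^2 - 1.89*sin(h) - 2.79)^2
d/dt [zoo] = 0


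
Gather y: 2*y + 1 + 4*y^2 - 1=4*y^2 + 2*y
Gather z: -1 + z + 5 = z + 4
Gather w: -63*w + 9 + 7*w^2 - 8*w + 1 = 7*w^2 - 71*w + 10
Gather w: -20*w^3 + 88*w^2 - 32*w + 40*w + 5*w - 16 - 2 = -20*w^3 + 88*w^2 + 13*w - 18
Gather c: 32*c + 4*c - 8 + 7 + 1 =36*c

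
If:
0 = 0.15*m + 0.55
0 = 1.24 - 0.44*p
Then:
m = -3.67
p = 2.82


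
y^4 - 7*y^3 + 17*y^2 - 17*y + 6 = (y - 3)*(y - 2)*(y - 1)^2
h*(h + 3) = h^2 + 3*h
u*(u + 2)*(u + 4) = u^3 + 6*u^2 + 8*u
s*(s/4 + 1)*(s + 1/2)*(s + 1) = s^4/4 + 11*s^3/8 + 13*s^2/8 + s/2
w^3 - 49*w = w*(w - 7)*(w + 7)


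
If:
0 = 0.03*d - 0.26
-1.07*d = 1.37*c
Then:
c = -6.77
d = 8.67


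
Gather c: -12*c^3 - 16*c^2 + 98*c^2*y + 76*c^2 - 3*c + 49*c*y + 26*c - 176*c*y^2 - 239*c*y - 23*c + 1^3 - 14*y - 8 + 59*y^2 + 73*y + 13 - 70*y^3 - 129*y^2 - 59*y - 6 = -12*c^3 + c^2*(98*y + 60) + c*(-176*y^2 - 190*y) - 70*y^3 - 70*y^2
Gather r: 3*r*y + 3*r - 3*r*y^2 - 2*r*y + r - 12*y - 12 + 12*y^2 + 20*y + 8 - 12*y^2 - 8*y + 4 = r*(-3*y^2 + y + 4)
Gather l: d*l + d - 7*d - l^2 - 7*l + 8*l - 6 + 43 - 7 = -6*d - l^2 + l*(d + 1) + 30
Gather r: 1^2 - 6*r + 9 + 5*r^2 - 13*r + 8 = 5*r^2 - 19*r + 18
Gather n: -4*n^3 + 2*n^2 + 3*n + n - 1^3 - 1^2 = -4*n^3 + 2*n^2 + 4*n - 2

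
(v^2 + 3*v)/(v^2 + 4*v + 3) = v/(v + 1)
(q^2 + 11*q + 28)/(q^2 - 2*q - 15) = (q^2 + 11*q + 28)/(q^2 - 2*q - 15)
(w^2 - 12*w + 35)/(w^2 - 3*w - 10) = (w - 7)/(w + 2)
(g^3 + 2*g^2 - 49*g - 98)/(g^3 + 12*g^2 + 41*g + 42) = (g - 7)/(g + 3)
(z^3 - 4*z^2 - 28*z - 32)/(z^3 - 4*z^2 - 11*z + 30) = (z^3 - 4*z^2 - 28*z - 32)/(z^3 - 4*z^2 - 11*z + 30)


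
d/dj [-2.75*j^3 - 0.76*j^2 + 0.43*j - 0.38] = -8.25*j^2 - 1.52*j + 0.43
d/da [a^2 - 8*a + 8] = 2*a - 8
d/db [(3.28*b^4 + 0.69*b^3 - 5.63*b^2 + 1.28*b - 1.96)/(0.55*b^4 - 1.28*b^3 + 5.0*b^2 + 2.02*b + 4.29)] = (-4.5779*b^6 + 38.993*b^5 + 14.0084*b^4 + 66.6612*b^3 - 16.4187*b^2 - 28.7054*b + 9.4504)/(0.3025*b^8 - 1.408*b^7 + 7.1384*b^6 - 10.578*b^5 + 24.5478*b^4 + 9.2176*b^3 + 46.9804*b^2 + 17.3316*b + 18.4041)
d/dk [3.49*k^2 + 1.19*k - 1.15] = 6.98*k + 1.19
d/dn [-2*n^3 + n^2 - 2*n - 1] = -6*n^2 + 2*n - 2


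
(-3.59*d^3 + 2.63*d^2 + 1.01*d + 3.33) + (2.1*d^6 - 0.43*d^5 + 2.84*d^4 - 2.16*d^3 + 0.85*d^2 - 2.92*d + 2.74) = 2.1*d^6 - 0.43*d^5 + 2.84*d^4 - 5.75*d^3 + 3.48*d^2 - 1.91*d + 6.07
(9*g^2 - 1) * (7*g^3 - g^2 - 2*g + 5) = 63*g^5 - 9*g^4 - 25*g^3 + 46*g^2 + 2*g - 5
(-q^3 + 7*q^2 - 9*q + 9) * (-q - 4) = q^4 - 3*q^3 - 19*q^2 + 27*q - 36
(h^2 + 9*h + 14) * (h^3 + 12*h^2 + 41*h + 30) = h^5 + 21*h^4 + 163*h^3 + 567*h^2 + 844*h + 420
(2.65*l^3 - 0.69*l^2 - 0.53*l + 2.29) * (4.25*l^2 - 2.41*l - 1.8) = 11.2625*l^5 - 9.319*l^4 - 5.3596*l^3 + 12.2518*l^2 - 4.5649*l - 4.122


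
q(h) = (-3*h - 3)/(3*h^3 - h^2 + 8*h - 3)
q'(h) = (-3*h - 3)*(-9*h^2 + 2*h - 8)/(3*h^3 - h^2 + 8*h - 3)^2 - 3/(3*h^3 - h^2 + 8*h - 3)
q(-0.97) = 0.01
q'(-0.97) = 0.22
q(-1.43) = -0.05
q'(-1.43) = 0.06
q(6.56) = -0.03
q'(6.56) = 0.01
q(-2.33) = -0.06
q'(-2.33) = -0.01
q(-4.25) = -0.03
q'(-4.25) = -0.01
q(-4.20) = -0.03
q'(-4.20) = -0.01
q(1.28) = -0.58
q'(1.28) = 0.72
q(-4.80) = -0.03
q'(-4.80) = -0.01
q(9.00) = -0.01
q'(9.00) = 0.00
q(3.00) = -0.13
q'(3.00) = 0.08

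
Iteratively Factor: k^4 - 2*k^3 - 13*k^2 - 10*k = (k + 1)*(k^3 - 3*k^2 - 10*k) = (k + 1)*(k + 2)*(k^2 - 5*k) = k*(k + 1)*(k + 2)*(k - 5)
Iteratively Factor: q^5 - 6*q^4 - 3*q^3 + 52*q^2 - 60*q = (q - 5)*(q^4 - q^3 - 8*q^2 + 12*q) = q*(q - 5)*(q^3 - q^2 - 8*q + 12) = q*(q - 5)*(q - 2)*(q^2 + q - 6) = q*(q - 5)*(q - 2)^2*(q + 3)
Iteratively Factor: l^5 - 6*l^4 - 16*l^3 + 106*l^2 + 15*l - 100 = (l + 1)*(l^4 - 7*l^3 - 9*l^2 + 115*l - 100) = (l - 5)*(l + 1)*(l^3 - 2*l^2 - 19*l + 20) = (l - 5)^2*(l + 1)*(l^2 + 3*l - 4) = (l - 5)^2*(l - 1)*(l + 1)*(l + 4)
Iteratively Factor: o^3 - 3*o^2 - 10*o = (o - 5)*(o^2 + 2*o) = (o - 5)*(o + 2)*(o)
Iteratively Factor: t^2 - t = (t - 1)*(t)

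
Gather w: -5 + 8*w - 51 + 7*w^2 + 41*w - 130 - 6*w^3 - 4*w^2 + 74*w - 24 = -6*w^3 + 3*w^2 + 123*w - 210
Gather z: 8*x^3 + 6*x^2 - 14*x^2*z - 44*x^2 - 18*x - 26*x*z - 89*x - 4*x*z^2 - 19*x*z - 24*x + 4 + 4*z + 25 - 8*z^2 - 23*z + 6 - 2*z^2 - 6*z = 8*x^3 - 38*x^2 - 131*x + z^2*(-4*x - 10) + z*(-14*x^2 - 45*x - 25) + 35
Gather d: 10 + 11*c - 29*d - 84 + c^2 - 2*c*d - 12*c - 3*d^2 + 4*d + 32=c^2 - c - 3*d^2 + d*(-2*c - 25) - 42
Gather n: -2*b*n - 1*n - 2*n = n*(-2*b - 3)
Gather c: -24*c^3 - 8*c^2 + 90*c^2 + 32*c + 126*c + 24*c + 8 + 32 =-24*c^3 + 82*c^2 + 182*c + 40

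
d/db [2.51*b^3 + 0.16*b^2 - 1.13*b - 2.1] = 7.53*b^2 + 0.32*b - 1.13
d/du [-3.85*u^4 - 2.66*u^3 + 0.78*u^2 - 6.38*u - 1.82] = -15.4*u^3 - 7.98*u^2 + 1.56*u - 6.38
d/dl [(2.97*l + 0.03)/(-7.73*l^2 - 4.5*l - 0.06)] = (22.9581*l^2 + 0.463800000000001*l - 0.0432)/(59.7529*l^4 + 69.57*l^3 + 21.1776*l^2 + 0.54*l + 0.0036)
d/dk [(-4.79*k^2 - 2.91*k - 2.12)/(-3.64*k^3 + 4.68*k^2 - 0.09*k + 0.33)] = (-17.4356*k^4 - 21.1848*k^3 - 9.1005*k^2 + 16.6818*k - 1.1511)/(13.2496*k^6 - 34.0704*k^5 + 22.5576*k^4 - 3.2448*k^3 + 3.0969*k^2 - 0.0594*k + 0.1089)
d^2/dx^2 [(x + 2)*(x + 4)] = 2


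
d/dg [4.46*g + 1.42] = 4.46000000000000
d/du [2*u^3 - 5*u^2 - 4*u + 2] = 6*u^2 - 10*u - 4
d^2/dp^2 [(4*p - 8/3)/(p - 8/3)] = 432/(3*p - 8)^3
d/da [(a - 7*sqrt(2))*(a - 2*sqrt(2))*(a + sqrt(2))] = 3*a^2 - 16*sqrt(2)*a + 10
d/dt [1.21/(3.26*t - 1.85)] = -3.9446/(3.26*t - 1.85)^2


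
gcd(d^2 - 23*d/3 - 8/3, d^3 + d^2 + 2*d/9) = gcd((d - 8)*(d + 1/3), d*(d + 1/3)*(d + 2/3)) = d + 1/3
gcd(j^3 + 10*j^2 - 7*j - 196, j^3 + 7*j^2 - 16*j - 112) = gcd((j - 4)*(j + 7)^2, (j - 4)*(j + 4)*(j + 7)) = j^2 + 3*j - 28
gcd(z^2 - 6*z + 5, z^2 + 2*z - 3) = z - 1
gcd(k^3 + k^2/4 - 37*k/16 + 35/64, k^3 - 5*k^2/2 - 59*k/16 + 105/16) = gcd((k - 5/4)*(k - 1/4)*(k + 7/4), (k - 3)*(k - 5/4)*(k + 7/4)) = k^2 + k/2 - 35/16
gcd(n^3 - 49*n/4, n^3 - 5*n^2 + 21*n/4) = n^2 - 7*n/2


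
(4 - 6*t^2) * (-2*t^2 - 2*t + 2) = 12*t^4 + 12*t^3 - 20*t^2 - 8*t + 8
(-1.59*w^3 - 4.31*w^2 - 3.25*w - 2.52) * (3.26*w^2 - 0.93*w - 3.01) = -5.1834*w^5 - 12.5719*w^4 - 1.8008*w^3 + 7.7804*w^2 + 12.1261*w + 7.5852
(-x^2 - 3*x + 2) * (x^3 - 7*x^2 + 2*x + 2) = -x^5 + 4*x^4 + 21*x^3 - 22*x^2 - 2*x + 4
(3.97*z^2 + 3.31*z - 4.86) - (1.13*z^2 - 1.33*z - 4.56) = 2.84*z^2 + 4.64*z - 0.300000000000001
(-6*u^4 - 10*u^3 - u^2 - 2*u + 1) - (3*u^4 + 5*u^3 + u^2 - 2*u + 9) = -9*u^4 - 15*u^3 - 2*u^2 - 8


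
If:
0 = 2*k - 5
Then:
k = 5/2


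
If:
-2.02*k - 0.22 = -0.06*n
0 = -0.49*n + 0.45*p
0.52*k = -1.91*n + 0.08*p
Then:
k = -0.11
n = 0.03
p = 0.03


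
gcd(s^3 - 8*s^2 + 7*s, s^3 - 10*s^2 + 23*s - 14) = s^2 - 8*s + 7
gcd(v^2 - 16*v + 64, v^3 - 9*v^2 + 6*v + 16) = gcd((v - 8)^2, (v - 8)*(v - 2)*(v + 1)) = v - 8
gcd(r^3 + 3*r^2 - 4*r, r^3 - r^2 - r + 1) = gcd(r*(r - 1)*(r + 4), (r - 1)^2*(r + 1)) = r - 1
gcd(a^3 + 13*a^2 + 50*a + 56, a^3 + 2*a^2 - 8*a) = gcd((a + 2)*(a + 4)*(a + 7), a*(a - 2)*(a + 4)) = a + 4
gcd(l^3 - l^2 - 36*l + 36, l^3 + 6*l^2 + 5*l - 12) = l - 1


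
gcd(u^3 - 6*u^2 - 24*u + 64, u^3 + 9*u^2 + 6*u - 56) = u^2 + 2*u - 8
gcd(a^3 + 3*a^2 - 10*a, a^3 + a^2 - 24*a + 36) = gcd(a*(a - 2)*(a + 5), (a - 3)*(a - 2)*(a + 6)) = a - 2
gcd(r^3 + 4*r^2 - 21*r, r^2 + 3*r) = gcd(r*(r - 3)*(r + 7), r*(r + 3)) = r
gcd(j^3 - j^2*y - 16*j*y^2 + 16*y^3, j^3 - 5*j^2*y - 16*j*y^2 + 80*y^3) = -j^2 + 16*y^2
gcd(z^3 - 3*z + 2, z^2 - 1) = z - 1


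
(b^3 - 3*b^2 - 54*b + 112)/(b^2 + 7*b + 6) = (b^3 - 3*b^2 - 54*b + 112)/(b^2 + 7*b + 6)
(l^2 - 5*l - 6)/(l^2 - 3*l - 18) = (l + 1)/(l + 3)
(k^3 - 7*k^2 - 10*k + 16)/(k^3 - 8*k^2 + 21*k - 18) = (k^3 - 7*k^2 - 10*k + 16)/(k^3 - 8*k^2 + 21*k - 18)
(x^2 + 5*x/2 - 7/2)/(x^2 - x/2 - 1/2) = (2*x + 7)/(2*x + 1)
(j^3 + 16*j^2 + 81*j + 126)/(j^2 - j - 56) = (j^2 + 9*j + 18)/(j - 8)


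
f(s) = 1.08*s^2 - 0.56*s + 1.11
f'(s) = 2.16*s - 0.56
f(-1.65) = 4.97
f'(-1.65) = -4.12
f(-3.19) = 13.89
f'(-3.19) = -7.45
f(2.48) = 6.36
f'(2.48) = 4.80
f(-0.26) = 1.33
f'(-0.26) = -1.12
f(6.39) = 41.63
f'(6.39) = 13.24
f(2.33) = 5.67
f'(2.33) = 4.47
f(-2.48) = 9.14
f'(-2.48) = -5.92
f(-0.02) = 1.12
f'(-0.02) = -0.60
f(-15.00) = 252.51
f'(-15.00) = -32.96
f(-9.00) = 93.63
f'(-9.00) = -20.00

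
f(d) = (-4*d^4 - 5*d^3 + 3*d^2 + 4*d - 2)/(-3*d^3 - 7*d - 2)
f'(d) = (9*d^2 + 7)*(-4*d^4 - 5*d^3 + 3*d^2 + 4*d - 2)/(-3*d^3 - 7*d - 2)^2 + (-16*d^3 - 15*d^2 + 6*d + 4)/(-3*d^3 - 7*d - 2) = (12*d^6 + 93*d^4 + 126*d^3 - 9*d^2 - 12*d - 22)/(9*d^6 + 42*d^4 + 12*d^3 + 49*d^2 + 28*d + 4)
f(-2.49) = -1.13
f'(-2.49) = 1.17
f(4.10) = 5.94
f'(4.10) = 1.63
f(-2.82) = -1.53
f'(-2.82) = 1.25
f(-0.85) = -0.39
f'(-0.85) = -1.27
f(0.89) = 0.20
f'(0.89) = 1.06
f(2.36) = 2.86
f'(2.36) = 1.94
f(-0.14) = 2.46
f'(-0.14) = -20.33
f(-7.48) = -7.88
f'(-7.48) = 1.37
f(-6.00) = -5.85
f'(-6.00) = 1.38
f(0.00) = 1.00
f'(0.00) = -5.50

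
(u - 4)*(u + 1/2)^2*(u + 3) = u^4 - 51*u^2/4 - 49*u/4 - 3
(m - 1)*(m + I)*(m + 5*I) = m^3 - m^2 + 6*I*m^2 - 5*m - 6*I*m + 5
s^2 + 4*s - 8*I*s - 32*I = (s + 4)*(s - 8*I)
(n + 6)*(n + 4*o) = n^2 + 4*n*o + 6*n + 24*o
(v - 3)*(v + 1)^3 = v^4 - 6*v^2 - 8*v - 3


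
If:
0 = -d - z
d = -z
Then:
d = -z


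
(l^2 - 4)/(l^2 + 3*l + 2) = (l - 2)/(l + 1)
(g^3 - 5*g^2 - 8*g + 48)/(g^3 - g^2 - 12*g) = (g - 4)/g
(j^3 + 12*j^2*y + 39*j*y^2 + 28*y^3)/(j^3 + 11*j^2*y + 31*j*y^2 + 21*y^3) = (j + 4*y)/(j + 3*y)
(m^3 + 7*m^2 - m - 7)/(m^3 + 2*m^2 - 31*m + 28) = (m + 1)/(m - 4)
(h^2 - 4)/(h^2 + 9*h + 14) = (h - 2)/(h + 7)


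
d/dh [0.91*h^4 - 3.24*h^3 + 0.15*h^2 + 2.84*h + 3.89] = 3.64*h^3 - 9.72*h^2 + 0.3*h + 2.84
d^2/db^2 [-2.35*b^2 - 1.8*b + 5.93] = -4.70000000000000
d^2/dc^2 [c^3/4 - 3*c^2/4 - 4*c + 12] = 3*c/2 - 3/2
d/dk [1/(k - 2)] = -1/(k - 2)^2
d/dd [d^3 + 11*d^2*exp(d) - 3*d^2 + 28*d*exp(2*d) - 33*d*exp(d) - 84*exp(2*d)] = 11*d^2*exp(d) + 3*d^2 + 56*d*exp(2*d) - 11*d*exp(d) - 6*d - 140*exp(2*d) - 33*exp(d)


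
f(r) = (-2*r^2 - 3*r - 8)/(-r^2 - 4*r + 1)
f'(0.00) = -35.00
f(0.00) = -8.00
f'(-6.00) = 2.19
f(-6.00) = 5.64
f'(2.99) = -0.13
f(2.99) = 1.75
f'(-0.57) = -2.52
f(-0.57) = -2.35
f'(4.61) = -0.01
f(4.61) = 1.66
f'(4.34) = -0.02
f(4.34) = 1.67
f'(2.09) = -0.40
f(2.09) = 1.96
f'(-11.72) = 0.11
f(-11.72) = 2.77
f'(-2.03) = 1.05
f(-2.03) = -2.03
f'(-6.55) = 1.26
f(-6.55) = 4.72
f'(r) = (-4*r - 3)/(-r^2 - 4*r + 1) + (2*r + 4)*(-2*r^2 - 3*r - 8)/(-r^2 - 4*r + 1)^2 = 5*(r^2 - 4*r - 7)/(r^4 + 8*r^3 + 14*r^2 - 8*r + 1)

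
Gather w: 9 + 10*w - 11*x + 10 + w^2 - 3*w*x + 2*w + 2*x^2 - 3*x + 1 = w^2 + w*(12 - 3*x) + 2*x^2 - 14*x + 20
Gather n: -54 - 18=-72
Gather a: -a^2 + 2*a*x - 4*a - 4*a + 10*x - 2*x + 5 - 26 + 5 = -a^2 + a*(2*x - 8) + 8*x - 16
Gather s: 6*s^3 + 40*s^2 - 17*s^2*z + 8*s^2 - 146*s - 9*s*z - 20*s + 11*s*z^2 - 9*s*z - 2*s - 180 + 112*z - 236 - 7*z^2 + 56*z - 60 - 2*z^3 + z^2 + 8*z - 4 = 6*s^3 + s^2*(48 - 17*z) + s*(11*z^2 - 18*z - 168) - 2*z^3 - 6*z^2 + 176*z - 480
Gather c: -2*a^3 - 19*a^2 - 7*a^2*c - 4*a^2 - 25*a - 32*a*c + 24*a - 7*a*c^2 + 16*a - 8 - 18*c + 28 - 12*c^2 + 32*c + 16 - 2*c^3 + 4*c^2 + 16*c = -2*a^3 - 23*a^2 + 15*a - 2*c^3 + c^2*(-7*a - 8) + c*(-7*a^2 - 32*a + 30) + 36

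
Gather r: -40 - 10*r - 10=-10*r - 50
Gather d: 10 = 10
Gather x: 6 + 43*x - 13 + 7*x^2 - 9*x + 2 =7*x^2 + 34*x - 5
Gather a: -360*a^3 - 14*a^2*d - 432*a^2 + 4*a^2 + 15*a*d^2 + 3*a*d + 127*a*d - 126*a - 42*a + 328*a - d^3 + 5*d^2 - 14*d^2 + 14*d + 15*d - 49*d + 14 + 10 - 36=-360*a^3 + a^2*(-14*d - 428) + a*(15*d^2 + 130*d + 160) - d^3 - 9*d^2 - 20*d - 12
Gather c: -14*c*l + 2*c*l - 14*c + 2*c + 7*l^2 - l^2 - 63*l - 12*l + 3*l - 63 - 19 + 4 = c*(-12*l - 12) + 6*l^2 - 72*l - 78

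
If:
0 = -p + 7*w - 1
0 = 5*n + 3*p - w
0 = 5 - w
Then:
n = -97/5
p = 34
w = 5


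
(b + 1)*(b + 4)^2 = b^3 + 9*b^2 + 24*b + 16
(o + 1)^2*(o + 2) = o^3 + 4*o^2 + 5*o + 2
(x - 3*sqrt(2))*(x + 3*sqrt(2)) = x^2 - 18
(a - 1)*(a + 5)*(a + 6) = a^3 + 10*a^2 + 19*a - 30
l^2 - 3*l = l*(l - 3)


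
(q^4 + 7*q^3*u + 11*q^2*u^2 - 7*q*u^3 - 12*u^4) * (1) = q^4 + 7*q^3*u + 11*q^2*u^2 - 7*q*u^3 - 12*u^4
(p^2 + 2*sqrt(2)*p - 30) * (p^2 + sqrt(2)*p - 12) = p^4 + 3*sqrt(2)*p^3 - 38*p^2 - 54*sqrt(2)*p + 360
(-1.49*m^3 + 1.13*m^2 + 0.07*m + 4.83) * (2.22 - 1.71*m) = 2.5479*m^4 - 5.2401*m^3 + 2.3889*m^2 - 8.1039*m + 10.7226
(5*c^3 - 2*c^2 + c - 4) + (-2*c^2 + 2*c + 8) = 5*c^3 - 4*c^2 + 3*c + 4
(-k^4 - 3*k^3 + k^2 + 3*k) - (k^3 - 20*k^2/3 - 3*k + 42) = -k^4 - 4*k^3 + 23*k^2/3 + 6*k - 42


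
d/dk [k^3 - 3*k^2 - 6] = 3*k*(k - 2)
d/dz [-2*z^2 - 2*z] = -4*z - 2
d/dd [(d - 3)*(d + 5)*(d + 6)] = 3*d^2 + 16*d - 3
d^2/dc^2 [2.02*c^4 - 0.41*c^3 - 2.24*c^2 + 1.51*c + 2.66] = 24.24*c^2 - 2.46*c - 4.48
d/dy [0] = 0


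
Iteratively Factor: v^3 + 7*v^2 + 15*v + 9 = (v + 3)*(v^2 + 4*v + 3) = (v + 3)^2*(v + 1)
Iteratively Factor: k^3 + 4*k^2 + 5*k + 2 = (k + 1)*(k^2 + 3*k + 2) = (k + 1)^2*(k + 2)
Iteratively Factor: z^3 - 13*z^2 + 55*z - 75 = (z - 3)*(z^2 - 10*z + 25) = (z - 5)*(z - 3)*(z - 5)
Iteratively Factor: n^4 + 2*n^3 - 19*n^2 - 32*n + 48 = (n - 4)*(n^3 + 6*n^2 + 5*n - 12) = (n - 4)*(n + 3)*(n^2 + 3*n - 4) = (n - 4)*(n + 3)*(n + 4)*(n - 1)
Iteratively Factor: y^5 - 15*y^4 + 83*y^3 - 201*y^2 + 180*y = (y - 4)*(y^4 - 11*y^3 + 39*y^2 - 45*y) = y*(y - 4)*(y^3 - 11*y^2 + 39*y - 45) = y*(y - 4)*(y - 3)*(y^2 - 8*y + 15) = y*(y - 4)*(y - 3)^2*(y - 5)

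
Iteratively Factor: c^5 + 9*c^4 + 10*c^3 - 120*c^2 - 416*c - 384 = (c - 4)*(c^4 + 13*c^3 + 62*c^2 + 128*c + 96) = (c - 4)*(c + 4)*(c^3 + 9*c^2 + 26*c + 24) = (c - 4)*(c + 2)*(c + 4)*(c^2 + 7*c + 12) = (c - 4)*(c + 2)*(c + 4)^2*(c + 3)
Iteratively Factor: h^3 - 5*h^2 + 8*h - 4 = (h - 1)*(h^2 - 4*h + 4) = (h - 2)*(h - 1)*(h - 2)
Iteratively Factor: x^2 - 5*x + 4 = (x - 4)*(x - 1)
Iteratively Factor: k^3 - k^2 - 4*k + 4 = (k + 2)*(k^2 - 3*k + 2) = (k - 1)*(k + 2)*(k - 2)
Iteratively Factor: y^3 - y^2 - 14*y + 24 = (y - 3)*(y^2 + 2*y - 8) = (y - 3)*(y - 2)*(y + 4)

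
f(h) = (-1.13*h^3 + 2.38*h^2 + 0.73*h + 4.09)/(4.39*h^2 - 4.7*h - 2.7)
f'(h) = (4.7 - 8.78*h)*(-1.13*h^3 + 2.38*h^2 + 0.73*h + 4.09)/(4.39*h^2 - 4.7*h - 2.7)^2 + (-3.39*h^2 + 4.76*h + 0.73)/(4.39*h^2 - 4.7*h - 2.7)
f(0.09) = -1.35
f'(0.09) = 1.35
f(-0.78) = 1.51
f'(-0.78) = 3.42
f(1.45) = -23.53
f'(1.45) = -664.85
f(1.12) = -2.57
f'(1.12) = -6.10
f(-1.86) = 0.86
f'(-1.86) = -0.08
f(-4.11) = 1.32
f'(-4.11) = -0.25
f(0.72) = -1.43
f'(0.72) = -1.24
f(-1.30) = 0.89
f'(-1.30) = 0.29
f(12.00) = -2.79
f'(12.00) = -0.26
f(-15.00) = 4.11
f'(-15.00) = -0.26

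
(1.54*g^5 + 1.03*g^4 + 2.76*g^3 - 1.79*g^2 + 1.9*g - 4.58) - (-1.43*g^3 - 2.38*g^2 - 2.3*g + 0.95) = 1.54*g^5 + 1.03*g^4 + 4.19*g^3 + 0.59*g^2 + 4.2*g - 5.53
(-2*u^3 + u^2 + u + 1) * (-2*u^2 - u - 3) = 4*u^5 + 3*u^3 - 6*u^2 - 4*u - 3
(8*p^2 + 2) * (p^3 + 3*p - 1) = 8*p^5 + 26*p^3 - 8*p^2 + 6*p - 2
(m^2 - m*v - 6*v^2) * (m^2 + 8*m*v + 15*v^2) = m^4 + 7*m^3*v + m^2*v^2 - 63*m*v^3 - 90*v^4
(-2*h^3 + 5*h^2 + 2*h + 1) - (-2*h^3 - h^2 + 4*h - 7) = 6*h^2 - 2*h + 8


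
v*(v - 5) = v^2 - 5*v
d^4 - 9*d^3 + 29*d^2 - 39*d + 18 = (d - 3)^2*(d - 2)*(d - 1)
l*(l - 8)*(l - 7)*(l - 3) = l^4 - 18*l^3 + 101*l^2 - 168*l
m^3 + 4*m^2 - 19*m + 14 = (m - 2)*(m - 1)*(m + 7)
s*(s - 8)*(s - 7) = s^3 - 15*s^2 + 56*s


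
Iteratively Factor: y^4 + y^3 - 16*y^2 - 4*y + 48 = (y + 2)*(y^3 - y^2 - 14*y + 24) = (y - 3)*(y + 2)*(y^2 + 2*y - 8) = (y - 3)*(y - 2)*(y + 2)*(y + 4)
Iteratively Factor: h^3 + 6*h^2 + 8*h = (h)*(h^2 + 6*h + 8) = h*(h + 2)*(h + 4)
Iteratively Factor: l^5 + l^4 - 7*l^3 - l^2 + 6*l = (l + 1)*(l^4 - 7*l^2 + 6*l) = (l + 1)*(l + 3)*(l^3 - 3*l^2 + 2*l) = l*(l + 1)*(l + 3)*(l^2 - 3*l + 2) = l*(l - 1)*(l + 1)*(l + 3)*(l - 2)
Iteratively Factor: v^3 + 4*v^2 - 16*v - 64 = (v + 4)*(v^2 - 16) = (v + 4)^2*(v - 4)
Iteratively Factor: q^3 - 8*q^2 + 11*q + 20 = (q - 5)*(q^2 - 3*q - 4) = (q - 5)*(q - 4)*(q + 1)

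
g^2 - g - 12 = (g - 4)*(g + 3)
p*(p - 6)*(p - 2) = p^3 - 8*p^2 + 12*p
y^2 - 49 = (y - 7)*(y + 7)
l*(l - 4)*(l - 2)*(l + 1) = l^4 - 5*l^3 + 2*l^2 + 8*l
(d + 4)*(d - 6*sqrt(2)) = d^2 - 6*sqrt(2)*d + 4*d - 24*sqrt(2)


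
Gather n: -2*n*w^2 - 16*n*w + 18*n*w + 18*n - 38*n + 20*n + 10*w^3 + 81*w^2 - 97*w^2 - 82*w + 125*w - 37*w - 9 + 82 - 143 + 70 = n*(-2*w^2 + 2*w) + 10*w^3 - 16*w^2 + 6*w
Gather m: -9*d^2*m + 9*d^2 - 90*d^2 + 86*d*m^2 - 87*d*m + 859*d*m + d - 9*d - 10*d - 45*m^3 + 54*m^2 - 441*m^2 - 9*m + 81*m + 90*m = -81*d^2 - 18*d - 45*m^3 + m^2*(86*d - 387) + m*(-9*d^2 + 772*d + 162)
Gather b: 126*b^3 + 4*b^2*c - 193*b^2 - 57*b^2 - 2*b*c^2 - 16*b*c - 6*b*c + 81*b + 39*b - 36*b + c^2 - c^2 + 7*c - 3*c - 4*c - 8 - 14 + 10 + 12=126*b^3 + b^2*(4*c - 250) + b*(-2*c^2 - 22*c + 84)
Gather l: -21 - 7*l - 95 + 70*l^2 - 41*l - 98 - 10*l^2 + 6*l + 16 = 60*l^2 - 42*l - 198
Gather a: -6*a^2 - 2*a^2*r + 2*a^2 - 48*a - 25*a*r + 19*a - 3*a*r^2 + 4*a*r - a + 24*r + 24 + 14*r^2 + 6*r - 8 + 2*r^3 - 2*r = a^2*(-2*r - 4) + a*(-3*r^2 - 21*r - 30) + 2*r^3 + 14*r^2 + 28*r + 16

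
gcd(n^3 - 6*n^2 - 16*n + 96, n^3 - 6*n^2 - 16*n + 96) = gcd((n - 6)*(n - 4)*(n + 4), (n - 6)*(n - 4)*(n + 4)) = n^3 - 6*n^2 - 16*n + 96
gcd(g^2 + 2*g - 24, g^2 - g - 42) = g + 6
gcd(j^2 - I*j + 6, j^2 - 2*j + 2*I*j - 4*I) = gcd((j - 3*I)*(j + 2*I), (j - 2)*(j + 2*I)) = j + 2*I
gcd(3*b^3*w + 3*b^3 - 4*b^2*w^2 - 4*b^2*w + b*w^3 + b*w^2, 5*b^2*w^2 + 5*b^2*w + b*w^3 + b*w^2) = b*w + b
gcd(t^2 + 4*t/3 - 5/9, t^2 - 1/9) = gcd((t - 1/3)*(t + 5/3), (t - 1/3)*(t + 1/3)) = t - 1/3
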